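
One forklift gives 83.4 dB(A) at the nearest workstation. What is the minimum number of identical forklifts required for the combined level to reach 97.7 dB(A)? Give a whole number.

Need L₁ + 10·log₁₀ N ≥ 97.7, i.e. log₁₀ N ≥ 1.43.
N ≥ 10^(14.3/10) = 26.915, so N = 27.

27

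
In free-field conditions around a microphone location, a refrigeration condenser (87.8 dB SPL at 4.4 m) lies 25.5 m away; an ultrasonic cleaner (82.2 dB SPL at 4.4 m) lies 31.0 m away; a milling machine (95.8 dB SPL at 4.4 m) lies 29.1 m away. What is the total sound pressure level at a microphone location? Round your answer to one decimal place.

First find each source's level at the receiver (point-source: −20·log₁₀(r/r_ref)), then combine on an intensity basis.
refrigeration condenser: 87.8 − 20·log₁₀(25.5/4.4) = 87.8 − 15.26 = 72.54 dB SPL.
ultrasonic cleaner: 82.2 − 20·log₁₀(31.0/4.4) = 82.2 − 16.96 = 65.24 dB SPL.
milling machine: 95.8 − 20·log₁₀(29.1/4.4) = 95.8 − 16.41 = 79.39 dB SPL.
Σ 10^(L/10) = 1.082e+08 → L_total = 10·log₁₀(1.082e+08) = 80.34 dB SPL.

80.3 dB SPL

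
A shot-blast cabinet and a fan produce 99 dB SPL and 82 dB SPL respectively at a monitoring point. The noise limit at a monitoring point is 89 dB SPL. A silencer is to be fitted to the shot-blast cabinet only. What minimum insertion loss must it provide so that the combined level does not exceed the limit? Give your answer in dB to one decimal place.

Everything except the shot-blast cabinet sums to 10^(82/10) = 1.585e+08 in linear terms, 82.00 dB SPL.
To meet 89 dB SPL overall, the treated shot-blast cabinet may contribute at most 10^(89/10) − 1.585e+08 = 6.358e+08, i.e. 88.03 dB SPL.
So the shot-blast cabinet must be reduced from 99 to 88.03 dB SPL: IL = 10.97 dB.

11.0 dB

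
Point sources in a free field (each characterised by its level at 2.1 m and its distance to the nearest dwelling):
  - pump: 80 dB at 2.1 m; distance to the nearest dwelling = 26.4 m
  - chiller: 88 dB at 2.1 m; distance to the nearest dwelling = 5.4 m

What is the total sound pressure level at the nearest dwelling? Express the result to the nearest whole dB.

80 dB

Apply inverse-square spreading to bring every level to the receiver, then sum 10^(L/10).
pump: 80 − 20·log₁₀(26.4/2.1) = 80 − 21.99 = 58.01 dB.
chiller: 88 − 20·log₁₀(5.4/2.1) = 88 − 8.20 = 79.80 dB.
Σ 10^(L/10) = 9.606e+07 → L_total = 10·log₁₀(9.606e+07) = 79.83 dB.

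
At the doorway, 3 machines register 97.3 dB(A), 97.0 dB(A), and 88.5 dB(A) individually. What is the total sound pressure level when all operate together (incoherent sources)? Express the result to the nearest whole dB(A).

Incoherent sources combine by intensity addition: L_total = 10·log₁₀(Σ 10^(L_i/10)).
Σ 10^(L/10) = 10^(97.3/10) + 10^(97.0/10) + 10^(88.5/10) = 1.109e+10.
L_total = 10·log₁₀(1.109e+10) = 100.45 dB(A).

100 dB(A)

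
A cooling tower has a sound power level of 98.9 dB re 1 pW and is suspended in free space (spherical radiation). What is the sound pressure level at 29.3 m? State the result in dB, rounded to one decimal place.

58.6 dB

The power spreads over a sphere of area 4π·r², so L_p = L_w − 10·log₁₀(4π·r²).
4π·r² = 1.079e+04 m², 10·log₁₀ of that is 40.329 dB.
L_p = 98.9 − 40.329 = 58.57 dB.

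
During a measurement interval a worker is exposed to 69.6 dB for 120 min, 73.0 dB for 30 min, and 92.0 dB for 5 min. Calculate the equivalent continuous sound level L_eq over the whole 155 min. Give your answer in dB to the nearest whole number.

L_eq = 10·log₁₀[(1/T)·Σ tᵢ·10^(Lᵢ/10)] with T = 155 min.
Σ tᵢ·10^(Lᵢ/10) = 120·10^(69.6/10) + 30·10^(73.0/10) + 5·10^(92.0/10) = 9.617e+09.
L_eq = 10·log₁₀(9.617e+09/155) = 77.93 dB.

78 dB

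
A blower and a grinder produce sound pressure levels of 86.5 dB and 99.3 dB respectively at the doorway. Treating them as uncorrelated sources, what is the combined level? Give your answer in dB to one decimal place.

99.5 dB

For uncorrelated sources the intensities add, so convert each level to linear form, sum, and take 10·log₁₀ of the total.
Σ 10^(L/10) = 10^(86.5/10) + 10^(99.3/10) = 8.958e+09.
L_total = 10·log₁₀(8.958e+09) = 99.52 dB.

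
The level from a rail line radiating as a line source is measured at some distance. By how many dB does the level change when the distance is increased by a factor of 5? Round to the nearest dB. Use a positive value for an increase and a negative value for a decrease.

With cylindrical spreading the level changes by −10·log₁₀(r₂/r₁).
ΔL = −10·log₁₀(5) = -6.99 dB.

-7 dB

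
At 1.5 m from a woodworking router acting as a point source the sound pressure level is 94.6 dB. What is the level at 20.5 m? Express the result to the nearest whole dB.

For a point source, L₂ = L₁ − 20·log₁₀(r₂/r₁).
L₂ = 94.6 − 20·log₁₀(20.5/1.5) = 94.6 − 22.713 = 71.89 dB.

72 dB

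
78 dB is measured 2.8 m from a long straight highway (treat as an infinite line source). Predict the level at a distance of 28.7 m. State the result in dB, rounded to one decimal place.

67.9 dB

For a line source, L₂ = L₁ − 10·log₁₀(r₂/r₁).
L₂ = 78 − 10·log₁₀(28.7/2.8) = 78 − 10.107 = 67.89 dB.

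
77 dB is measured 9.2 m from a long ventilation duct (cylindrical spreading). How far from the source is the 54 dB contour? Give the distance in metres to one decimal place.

1835.6 m

The 23.0 dB drop corresponds to a distance ratio of 10^(23.0/10) for a line source.
r₂ = 9.2·10^((77−54)/10) = 9.2·10^(23.0/10) = 1835.64 m.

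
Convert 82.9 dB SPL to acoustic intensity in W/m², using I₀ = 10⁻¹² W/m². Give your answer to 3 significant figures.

0.000195 W/m²

I/I₀ = 10^(82.9/10) = 1.95e+08, so I = 1.95e+08 × 10⁻¹² W/m².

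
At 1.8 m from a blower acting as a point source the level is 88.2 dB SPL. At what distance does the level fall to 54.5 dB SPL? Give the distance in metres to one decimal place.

87.2 m

Point-source spreading drops the level by 20·log₁₀(r₂/r₁); inverting, r₂/r₁ = 10^(ΔL/20).
r₂ = 1.8·10^((88.2−54.5)/20) = 1.8·10^(33.7/20) = 87.15 m.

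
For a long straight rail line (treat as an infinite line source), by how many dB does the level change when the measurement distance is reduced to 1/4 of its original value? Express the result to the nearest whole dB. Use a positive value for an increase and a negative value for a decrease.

A line source loses 3 dB per doubling of distance; generally ΔL = −10·log₁₀(r₂/r₁).
ΔL = −10·log₁₀(0.25) = +6.02 dB.

+6 dB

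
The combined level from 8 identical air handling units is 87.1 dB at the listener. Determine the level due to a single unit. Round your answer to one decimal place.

78.1 dB

8 equal contributions raise the level by 10·log₁₀ 8 = 9.031 dB, so each unit alone gives 87.1 − 9.031.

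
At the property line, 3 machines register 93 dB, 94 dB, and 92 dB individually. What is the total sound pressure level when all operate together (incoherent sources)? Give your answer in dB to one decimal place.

97.8 dB

Incoherent sources combine by intensity addition: L_total = 10·log₁₀(Σ 10^(L_i/10)).
Σ 10^(L/10) = 10^(93/10) + 10^(94/10) + 10^(92/10) = 6.092e+09.
L_total = 10·log₁₀(6.092e+09) = 97.85 dB.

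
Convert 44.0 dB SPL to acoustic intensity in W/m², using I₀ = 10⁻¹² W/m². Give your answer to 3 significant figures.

2.51e-08 W/m²

I/I₀ = 10^(44.0/10) = 2.512e+04, so I = 2.512e+04 × 10⁻¹² W/m².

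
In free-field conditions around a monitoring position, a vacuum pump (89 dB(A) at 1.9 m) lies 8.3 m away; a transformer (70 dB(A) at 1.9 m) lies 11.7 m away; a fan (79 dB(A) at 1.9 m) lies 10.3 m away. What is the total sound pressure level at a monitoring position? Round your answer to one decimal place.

76.5 dB(A)

Propagate each source to the receiver with L = L_ref − 20·log₁₀(r/r_ref), then add intensities.
vacuum pump: 89 − 20·log₁₀(8.3/1.9) = 89 − 12.81 = 76.19 dB(A).
transformer: 70 − 20·log₁₀(11.7/1.9) = 70 − 15.79 = 54.21 dB(A).
fan: 79 − 20·log₁₀(10.3/1.9) = 79 − 14.68 = 64.32 dB(A).
Σ 10^(L/10) = 4.459e+07 → L_total = 10·log₁₀(4.459e+07) = 76.49 dB(A).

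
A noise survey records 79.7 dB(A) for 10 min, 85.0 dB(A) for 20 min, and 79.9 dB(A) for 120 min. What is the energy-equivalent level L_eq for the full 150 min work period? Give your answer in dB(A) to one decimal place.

L_eq = 10·log₁₀[(1/T)·Σ tᵢ·10^(Lᵢ/10)] with T = 150 min.
Σ tᵢ·10^(Lᵢ/10) = 10·10^(79.7/10) + 20·10^(85.0/10) + 120·10^(79.9/10) = 1.898e+10.
L_eq = 10·log₁₀(1.898e+10/150) = 81.02 dB(A).

81.0 dB(A)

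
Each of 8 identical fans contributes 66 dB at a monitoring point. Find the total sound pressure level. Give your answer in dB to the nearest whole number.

75 dB

With 8 equal, uncorrelated contributions the intensity is 8× that of one unit, giving a rise of 10·log₁₀ 8.
L_total = 66 + 10·log₁₀(8) = 66 + 9.031 = 75.03 dB.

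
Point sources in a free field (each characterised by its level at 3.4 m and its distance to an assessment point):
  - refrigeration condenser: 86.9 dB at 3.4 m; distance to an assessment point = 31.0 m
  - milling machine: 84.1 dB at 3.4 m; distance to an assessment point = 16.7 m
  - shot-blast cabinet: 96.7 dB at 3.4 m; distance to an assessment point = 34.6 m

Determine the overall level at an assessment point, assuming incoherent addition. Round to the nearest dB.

78 dB

Propagate each source to the receiver with L = L_ref − 20·log₁₀(r/r_ref), then add intensities.
refrigeration condenser: 86.9 − 20·log₁₀(31.0/3.4) = 86.9 − 19.20 = 67.70 dB.
milling machine: 84.1 − 20·log₁₀(16.7/3.4) = 84.1 − 13.82 = 70.28 dB.
shot-blast cabinet: 96.7 − 20·log₁₀(34.6/3.4) = 96.7 − 20.15 = 76.55 dB.
Σ 10^(L/10) = 6.171e+07 → L_total = 10·log₁₀(6.171e+07) = 77.90 dB.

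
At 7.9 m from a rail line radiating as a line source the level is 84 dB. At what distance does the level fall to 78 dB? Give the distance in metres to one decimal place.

The 6.0 dB drop corresponds to a distance ratio of 10^(6.0/10) for a line source.
r₂ = 7.9·10^((84−78)/10) = 7.9·10^(6.0/10) = 31.45 m.

31.5 m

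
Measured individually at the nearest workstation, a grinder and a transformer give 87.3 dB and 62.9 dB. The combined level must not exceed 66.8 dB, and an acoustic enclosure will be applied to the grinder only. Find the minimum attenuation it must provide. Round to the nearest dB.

The untreated sources together contribute 10^(62.9/10) = 1.950e+06, i.e. 62.90 dB.
The limit corresponds to 10^(66.8/10) = 4.786e+06; subtracting the fixed part leaves 2.836e+06 for the grinder, i.e. 64.53 dB.
Required insertion loss = 87.3 − 64.53 = 22.77 dB.

23 dB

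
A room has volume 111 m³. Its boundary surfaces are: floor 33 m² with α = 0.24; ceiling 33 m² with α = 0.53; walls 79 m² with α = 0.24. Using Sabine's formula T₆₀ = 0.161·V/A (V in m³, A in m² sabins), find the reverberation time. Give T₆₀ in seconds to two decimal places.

0.40 s

Summing Sᵢαᵢ: 33·0.24 + 33·0.53 + 79·0.24 = 44.37 m².
T₆₀ = 0.161 × 111 / 44.37 = 0.403 s.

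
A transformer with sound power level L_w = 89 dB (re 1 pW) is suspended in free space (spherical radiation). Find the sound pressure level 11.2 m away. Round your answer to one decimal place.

Free-field spherical radiation: L_p = L_w − 10·log₁₀(4π·r²), r = 11.2 m.
4π·r² = 1576 m², 10·log₁₀ of that is 31.976 dB.
L_p = 89 − 31.976 = 57.02 dB.

57.0 dB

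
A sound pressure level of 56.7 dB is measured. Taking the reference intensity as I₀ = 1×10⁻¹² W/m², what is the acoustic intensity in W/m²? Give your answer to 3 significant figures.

4.68e-07 W/m²

L = 10·log₁₀(I/I₀) ⇒ I = I₀·10^(L/10) = 10⁻¹² × 10^5.67.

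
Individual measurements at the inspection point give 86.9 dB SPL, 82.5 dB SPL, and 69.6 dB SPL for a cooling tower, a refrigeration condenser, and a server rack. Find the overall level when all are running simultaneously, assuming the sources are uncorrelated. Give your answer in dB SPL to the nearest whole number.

88 dB SPL

Incoherent sources combine by intensity addition: L_total = 10·log₁₀(Σ 10^(L_i/10)).
Σ 10^(L/10) = 10^(86.9/10) + 10^(82.5/10) + 10^(69.6/10) = 6.767e+08.
L_total = 10·log₁₀(6.767e+08) = 88.30 dB SPL.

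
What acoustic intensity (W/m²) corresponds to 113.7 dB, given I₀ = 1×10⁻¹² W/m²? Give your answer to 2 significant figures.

I = I₀·10^(L/10) = 10⁻¹² × 10^(113.7/10) = 10^(-0.630).

0.23 W/m²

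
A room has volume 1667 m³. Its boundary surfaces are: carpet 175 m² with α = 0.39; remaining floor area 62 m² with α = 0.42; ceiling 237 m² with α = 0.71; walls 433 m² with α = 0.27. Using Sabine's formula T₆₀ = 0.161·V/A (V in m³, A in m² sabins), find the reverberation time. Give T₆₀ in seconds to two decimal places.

0.71 s

A = Σ Sᵢαᵢ = 175·0.39 + 62·0.42 + 237·0.71 + 433·0.27 = 379.47 m².
T₆₀ = 0.161 × 1667 / 379.47 = 0.707 s.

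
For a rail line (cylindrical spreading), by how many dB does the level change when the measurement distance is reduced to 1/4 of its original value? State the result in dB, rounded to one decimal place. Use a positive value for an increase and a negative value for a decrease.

+6.0 dB

Line-source spreading: ΔL = −10·log₁₀(r₂/r₁).
ΔL = −10·log₁₀(0.25) = +6.02 dB.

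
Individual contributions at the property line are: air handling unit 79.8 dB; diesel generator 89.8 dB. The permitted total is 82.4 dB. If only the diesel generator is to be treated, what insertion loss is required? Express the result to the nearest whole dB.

The untreated sources together contribute 10^(79.8/10) = 9.550e+07, i.e. 79.80 dB.
To meet 82.4 dB overall, the treated diesel generator may contribute at most 10^(82.4/10) − 9.550e+07 = 7.828e+07, i.e. 78.94 dB.
Required insertion loss = 89.8 − 78.94 = 10.86 dB.

11 dB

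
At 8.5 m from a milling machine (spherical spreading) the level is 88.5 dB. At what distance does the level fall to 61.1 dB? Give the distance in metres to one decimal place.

199.3 m

Point-source spreading drops the level by 20·log₁₀(r₂/r₁); inverting, r₂/r₁ = 10^(ΔL/20).
r₂ = 8.5·10^((88.5−61.1)/20) = 8.5·10^(27.4/20) = 199.26 m.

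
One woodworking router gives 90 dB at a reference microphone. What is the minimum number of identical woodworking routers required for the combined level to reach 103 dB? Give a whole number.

N identical sources give L₁ + 10·log₁₀ N, so require 10·log₁₀ N ≥ 103 − 90 = 13.0 dB.
N ≥ 10^(13.0/10) = 19.953, so N = 20.

20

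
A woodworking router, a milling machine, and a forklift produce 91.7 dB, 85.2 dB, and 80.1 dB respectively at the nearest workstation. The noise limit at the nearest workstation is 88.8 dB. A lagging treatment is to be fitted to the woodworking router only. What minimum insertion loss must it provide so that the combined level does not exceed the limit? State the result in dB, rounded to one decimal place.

Fixed contribution from the other sources: Σ 10^(L/10) = 10^(85.2/10) + 10^(80.1/10) = 4.335e+08 (86.37 dB).
To meet 88.8 dB overall, the treated woodworking router may contribute at most 10^(88.8/10) − 4.335e+08 = 3.251e+08, i.e. 85.12 dB.
So the woodworking router must be reduced from 91.7 to 85.12 dB: IL = 6.58 dB.

6.6 dB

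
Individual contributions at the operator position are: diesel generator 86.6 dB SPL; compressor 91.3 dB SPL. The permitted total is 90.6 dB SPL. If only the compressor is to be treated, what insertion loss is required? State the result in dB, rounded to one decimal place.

Fixed contribution from the other source: Σ 10^(L/10) = 10^(86.6/10) = 4.571e+08 (86.60 dB SPL).
To meet 90.6 dB SPL overall, the treated compressor may contribute at most 10^(90.6/10) − 4.571e+08 = 6.911e+08, i.e. 88.40 dB SPL.
Required insertion loss = 91.3 − 88.40 = 2.90 dB.

2.9 dB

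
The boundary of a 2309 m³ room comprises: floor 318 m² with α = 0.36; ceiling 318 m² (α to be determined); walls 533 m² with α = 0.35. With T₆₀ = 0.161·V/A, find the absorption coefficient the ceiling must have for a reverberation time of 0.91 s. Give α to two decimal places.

Required total absorption A = 0.161·2309/0.91 = 408.52 m².
Absorption from the other surfaces = 318·0.36 + 533·0.35 = 301.03 m², so the ceiling must supply 107.49 m² over 318 m².
α = 107.49/318 = 0.338.

0.34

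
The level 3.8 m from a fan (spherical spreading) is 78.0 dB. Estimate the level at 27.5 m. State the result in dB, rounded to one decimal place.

60.8 dB

Point-source attenuation: ΔL = 20·log₁₀(r₂/r₁) = 20·log₁₀(27.5/3.8) = 17.191 dB.
L₂ = 78.0 − 20·log₁₀(27.5/3.8) = 78.0 − 17.191 = 60.81 dB.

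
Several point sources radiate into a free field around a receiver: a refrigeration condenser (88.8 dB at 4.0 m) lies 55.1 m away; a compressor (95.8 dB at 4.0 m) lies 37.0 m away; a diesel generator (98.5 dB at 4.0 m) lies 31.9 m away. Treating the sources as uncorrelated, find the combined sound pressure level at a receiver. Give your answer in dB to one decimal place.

82.0 dB

Propagate each source to the receiver with L = L_ref − 20·log₁₀(r/r_ref), then add intensities.
refrigeration condenser: 88.8 − 20·log₁₀(55.1/4.0) = 88.8 − 22.78 = 66.02 dB.
compressor: 95.8 − 20·log₁₀(37.0/4.0) = 95.8 − 19.32 = 76.48 dB.
diesel generator: 98.5 − 20·log₁₀(31.9/4.0) = 98.5 − 18.03 = 80.47 dB.
Σ 10^(L/10) = 1.597e+08 → L_total = 10·log₁₀(1.597e+08) = 82.03 dB.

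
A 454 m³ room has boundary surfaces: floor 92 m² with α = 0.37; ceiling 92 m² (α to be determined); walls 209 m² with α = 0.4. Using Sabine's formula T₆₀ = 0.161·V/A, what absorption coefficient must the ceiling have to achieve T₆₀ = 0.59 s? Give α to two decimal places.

0.07

Required total absorption A = 0.161·454/0.59 = 123.89 m².
Absorption from the other surfaces = 92·0.37 + 209·0.4 = 117.64 m², so the ceiling must supply 6.25 m² over 92 m².
α = 6.25/92 = 0.068.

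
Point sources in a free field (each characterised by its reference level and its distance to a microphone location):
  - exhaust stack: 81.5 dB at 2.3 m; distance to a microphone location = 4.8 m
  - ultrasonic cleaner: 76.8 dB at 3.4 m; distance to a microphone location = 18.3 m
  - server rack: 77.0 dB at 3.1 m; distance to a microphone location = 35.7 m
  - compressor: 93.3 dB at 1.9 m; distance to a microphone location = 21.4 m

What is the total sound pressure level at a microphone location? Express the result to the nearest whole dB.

77 dB

First find each source's level at the receiver (point-source: −20·log₁₀(r/r_ref)), then combine on an intensity basis.
exhaust stack: 81.5 − 20·log₁₀(4.8/2.3) = 81.5 − 6.39 = 75.11 dB.
ultrasonic cleaner: 76.8 − 20·log₁₀(18.3/3.4) = 76.8 − 14.62 = 62.18 dB.
server rack: 77.0 − 20·log₁₀(35.7/3.1) = 77.0 − 21.23 = 55.77 dB.
compressor: 93.3 − 20·log₁₀(21.4/1.9) = 93.3 − 21.03 = 72.27 dB.
Σ 10^(L/10) = 5.132e+07 → L_total = 10·log₁₀(5.132e+07) = 77.10 dB.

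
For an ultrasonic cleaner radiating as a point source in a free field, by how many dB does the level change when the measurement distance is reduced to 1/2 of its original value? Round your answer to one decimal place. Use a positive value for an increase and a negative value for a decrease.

+6.0 dB

Point-source spreading: ΔL = −20·log₁₀(r₂/r₁).
ΔL = −20·log₁₀(0.5) = +6.02 dB.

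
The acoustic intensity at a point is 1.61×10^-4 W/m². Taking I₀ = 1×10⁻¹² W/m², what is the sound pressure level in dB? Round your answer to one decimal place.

82.1 dB

Dividing by I₀ shifts the exponent by 12: I/I₀ = 1.61×10^8.
L = 10·(0.2068 + 8) = 82.07 dB.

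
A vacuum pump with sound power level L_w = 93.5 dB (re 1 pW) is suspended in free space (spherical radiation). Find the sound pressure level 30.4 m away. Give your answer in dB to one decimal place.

Free-field spherical radiation: L_p = L_w − 10·log₁₀(4π·r²), r = 30.4 m.
4π·r² = 1.161e+04 m², 10·log₁₀ of that is 40.650 dB.
L_p = 93.5 − 40.650 = 52.85 dB.

52.9 dB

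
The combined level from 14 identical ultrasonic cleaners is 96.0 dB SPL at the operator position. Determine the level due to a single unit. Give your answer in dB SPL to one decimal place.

84.5 dB SPL

For N identical incoherent sources L_total = L₁ + 10·log₁₀ N, so L₁ = 96.0 − 10·log₁₀(14) = 96.0 − 11.461.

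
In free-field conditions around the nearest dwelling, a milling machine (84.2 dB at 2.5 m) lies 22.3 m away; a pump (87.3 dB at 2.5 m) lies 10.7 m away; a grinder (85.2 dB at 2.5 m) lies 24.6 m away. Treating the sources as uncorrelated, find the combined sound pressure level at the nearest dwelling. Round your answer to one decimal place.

Apply inverse-square spreading to bring every level to the receiver, then sum 10^(L/10).
milling machine: 84.2 − 20·log₁₀(22.3/2.5) = 84.2 − 19.01 = 65.19 dB.
pump: 87.3 − 20·log₁₀(10.7/2.5) = 87.3 − 12.63 = 74.67 dB.
grinder: 85.2 − 20·log₁₀(24.6/2.5) = 85.2 − 19.86 = 65.34 dB.
Σ 10^(L/10) = 3.604e+07 → L_total = 10·log₁₀(3.604e+07) = 75.57 dB.

75.6 dB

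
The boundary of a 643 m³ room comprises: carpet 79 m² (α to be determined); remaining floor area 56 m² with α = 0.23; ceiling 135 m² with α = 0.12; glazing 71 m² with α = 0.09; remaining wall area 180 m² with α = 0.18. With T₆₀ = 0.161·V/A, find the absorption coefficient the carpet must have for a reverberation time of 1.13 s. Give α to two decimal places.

A = 0.161·V/T₆₀ = 0.161·643/1.13 = 91.61 m² sabins.
Absorption from the other surfaces = 56·0.23 + 135·0.12 + 71·0.09 + 180·0.18 = 67.87 m², so the carpet must supply 23.74 m² over 79 m².
α = 23.74/79 = 0.301.

0.30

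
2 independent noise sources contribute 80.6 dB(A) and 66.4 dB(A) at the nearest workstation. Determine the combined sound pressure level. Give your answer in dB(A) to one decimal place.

For uncorrelated sources the intensities add, so convert each level to linear form, sum, and take 10·log₁₀ of the total.
Σ 10^(L/10) = 10^(80.6/10) + 10^(66.4/10) = 1.192e+08.
L_total = 10·log₁₀(1.192e+08) = 80.76 dB(A).

80.8 dB(A)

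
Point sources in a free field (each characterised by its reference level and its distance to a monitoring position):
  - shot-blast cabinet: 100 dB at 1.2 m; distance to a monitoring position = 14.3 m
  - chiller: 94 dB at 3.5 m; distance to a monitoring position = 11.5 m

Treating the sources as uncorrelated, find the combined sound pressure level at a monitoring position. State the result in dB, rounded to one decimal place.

Propagate each source to the receiver with L = L_ref − 20·log₁₀(r/r_ref), then add intensities.
shot-blast cabinet: 100 − 20·log₁₀(14.3/1.2) = 100 − 21.52 = 78.48 dB.
chiller: 94 − 20·log₁₀(11.5/3.5) = 94 − 10.33 = 83.67 dB.
Σ 10^(L/10) = 3.031e+08 → L_total = 10·log₁₀(3.031e+08) = 84.82 dB.

84.8 dB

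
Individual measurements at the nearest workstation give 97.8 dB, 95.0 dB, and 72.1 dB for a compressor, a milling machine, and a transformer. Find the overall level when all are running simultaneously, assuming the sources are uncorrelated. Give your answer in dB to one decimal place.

99.6 dB

Incoherent sources combine by intensity addition: L_total = 10·log₁₀(Σ 10^(L_i/10)).
Σ 10^(L/10) = 10^(97.8/10) + 10^(95.0/10) + 10^(72.1/10) = 9.204e+09.
L_total = 10·log₁₀(9.204e+09) = 99.64 dB.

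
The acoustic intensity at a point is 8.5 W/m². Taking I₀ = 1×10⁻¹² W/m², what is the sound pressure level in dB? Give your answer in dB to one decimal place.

129.3 dB

I/I₀ = 8.5/10⁻¹² = 8.5×10^12, and L = 10·log₁₀(I/I₀).
L = 10·(0.9294 + 12) = 129.29 dB.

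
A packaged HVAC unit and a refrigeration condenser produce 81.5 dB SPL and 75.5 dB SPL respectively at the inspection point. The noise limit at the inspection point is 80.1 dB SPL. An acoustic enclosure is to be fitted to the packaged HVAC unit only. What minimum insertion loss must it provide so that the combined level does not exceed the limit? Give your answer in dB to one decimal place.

The untreated sources together contribute 10^(75.5/10) = 3.548e+07, i.e. 75.50 dB SPL.
The limit corresponds to 10^(80.1/10) = 1.023e+08; subtracting the fixed part leaves 6.685e+07 for the packaged HVAC unit, i.e. 78.25 dB SPL.
So the packaged HVAC unit must be reduced from 81.5 to 78.25 dB SPL: IL = 3.25 dB.

3.2 dB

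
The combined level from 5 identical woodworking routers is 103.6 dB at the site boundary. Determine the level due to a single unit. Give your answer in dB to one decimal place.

For N identical incoherent sources L_total = L₁ + 10·log₁₀ N, so L₁ = 103.6 − 10·log₁₀(5) = 103.6 − 6.990.

96.6 dB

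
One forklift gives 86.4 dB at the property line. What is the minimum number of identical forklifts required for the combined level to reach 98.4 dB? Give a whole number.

N identical sources give L₁ + 10·log₁₀ N, so require 10·log₁₀ N ≥ 98.4 − 86.4 = 12.0 dB.
N ≥ 10^(12.0/10) = 15.849, so N = 16.

16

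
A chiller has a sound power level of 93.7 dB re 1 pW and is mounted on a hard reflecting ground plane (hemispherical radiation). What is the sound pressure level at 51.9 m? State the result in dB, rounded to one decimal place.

51.4 dB

L_p = L_w − 10·log₁₀(2π·r²) with r = 51.9 m.
2π·r² = 1.692e+04 m², 10·log₁₀ of that is 42.285 dB.
L_p = 93.7 − 42.285 = 51.41 dB.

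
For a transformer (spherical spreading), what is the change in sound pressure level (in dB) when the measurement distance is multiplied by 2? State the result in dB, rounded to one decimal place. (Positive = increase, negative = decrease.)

A point source loses 6 dB per doubling of distance; generally ΔL = −20·log₁₀(r₂/r₁).
ΔL = −20·log₁₀(2) = -6.02 dB.

-6.0 dB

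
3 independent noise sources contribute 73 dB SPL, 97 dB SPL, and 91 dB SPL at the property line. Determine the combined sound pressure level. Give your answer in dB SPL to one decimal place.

For uncorrelated sources the intensities add, so convert each level to linear form, sum, and take 10·log₁₀ of the total.
Σ 10^(L/10) = 10^(73/10) + 10^(97/10) + 10^(91/10) = 6.291e+09.
L_total = 10·log₁₀(6.291e+09) = 97.99 dB SPL.

98.0 dB SPL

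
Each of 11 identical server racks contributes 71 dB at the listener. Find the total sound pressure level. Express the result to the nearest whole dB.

With 11 equal, uncorrelated contributions the intensity is 11× that of one unit, giving a rise of 10·log₁₀ 11.
L_total = 71 + 10·log₁₀(11) = 71 + 10.414 = 81.41 dB.

81 dB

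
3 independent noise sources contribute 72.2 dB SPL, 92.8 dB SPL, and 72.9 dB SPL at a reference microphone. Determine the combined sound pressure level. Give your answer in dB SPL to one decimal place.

92.9 dB SPL

For uncorrelated sources the intensities add, so convert each level to linear form, sum, and take 10·log₁₀ of the total.
Σ 10^(L/10) = 10^(72.2/10) + 10^(92.8/10) + 10^(72.9/10) = 1.942e+09.
L_total = 10·log₁₀(1.942e+09) = 92.88 dB SPL.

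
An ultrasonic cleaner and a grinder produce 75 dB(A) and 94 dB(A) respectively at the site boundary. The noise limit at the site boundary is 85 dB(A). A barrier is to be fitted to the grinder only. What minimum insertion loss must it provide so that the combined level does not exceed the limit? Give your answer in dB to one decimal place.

9.5 dB

Fixed contribution from the other source: Σ 10^(L/10) = 10^(75/10) = 3.162e+07 (75.00 dB(A)).
The limit corresponds to 10^(85/10) = 3.162e+08; subtracting the fixed part leaves 2.846e+08 for the grinder, i.e. 84.54 dB(A).
So the grinder must be reduced from 94 to 84.54 dB(A): IL = 9.46 dB.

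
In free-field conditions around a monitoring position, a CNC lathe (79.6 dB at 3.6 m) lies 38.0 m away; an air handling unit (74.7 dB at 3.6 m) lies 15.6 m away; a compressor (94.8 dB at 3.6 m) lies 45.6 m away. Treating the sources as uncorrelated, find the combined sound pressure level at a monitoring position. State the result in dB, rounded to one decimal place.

Propagate each source to the receiver with L = L_ref − 20·log₁₀(r/r_ref), then add intensities.
CNC lathe: 79.6 − 20·log₁₀(38.0/3.6) = 79.6 − 20.47 = 59.13 dB.
air handling unit: 74.7 − 20·log₁₀(15.6/3.6) = 74.7 − 12.74 = 61.96 dB.
compressor: 94.8 − 20·log₁₀(45.6/3.6) = 94.8 − 22.05 = 72.75 dB.
Σ 10^(L/10) = 2.121e+07 → L_total = 10·log₁₀(2.121e+07) = 73.27 dB.

73.3 dB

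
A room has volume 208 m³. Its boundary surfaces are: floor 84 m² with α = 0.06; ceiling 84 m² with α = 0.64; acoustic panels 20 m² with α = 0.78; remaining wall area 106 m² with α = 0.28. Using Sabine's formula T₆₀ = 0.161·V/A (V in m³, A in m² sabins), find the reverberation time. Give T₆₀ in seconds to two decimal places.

Total absorption A = 84·0.06 + 84·0.64 + 20·0.78 + 106·0.28 = 104.08 m² sabins.
T₆₀ = 0.161·V/A = 0.161·208/104.08 = 0.322 s.

0.32 s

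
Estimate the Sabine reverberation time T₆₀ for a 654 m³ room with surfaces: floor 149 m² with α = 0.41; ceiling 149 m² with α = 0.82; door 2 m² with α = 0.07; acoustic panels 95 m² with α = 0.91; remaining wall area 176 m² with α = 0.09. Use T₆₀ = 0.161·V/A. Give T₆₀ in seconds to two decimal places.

0.37 s

Total absorption A = 149·0.41 + 149·0.82 + 2·0.07 + 95·0.91 + 176·0.09 = 285.70 m² sabins.
T₆₀ = 0.161 × 654 / 285.70 = 0.369 s.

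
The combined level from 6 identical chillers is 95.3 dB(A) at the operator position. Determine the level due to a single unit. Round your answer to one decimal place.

87.5 dB(A)

Dividing the total intensity by 6 lowers the level by 10·log₁₀ 6 = 7.782 dB: L₁ = 95.3 − 7.782.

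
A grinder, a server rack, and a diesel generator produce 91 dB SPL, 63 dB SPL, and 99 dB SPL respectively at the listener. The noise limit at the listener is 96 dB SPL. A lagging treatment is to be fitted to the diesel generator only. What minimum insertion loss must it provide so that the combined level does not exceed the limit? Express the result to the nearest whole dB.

Fixed contribution from the other sources: Σ 10^(L/10) = 10^(91/10) + 10^(63/10) = 1.261e+09 (91.01 dB SPL).
The limit corresponds to 10^(96/10) = 3.981e+09; subtracting the fixed part leaves 2.720e+09 for the diesel generator, i.e. 94.35 dB SPL.
So the diesel generator must be reduced from 99 to 94.35 dB SPL: IL = 4.65 dB.

5 dB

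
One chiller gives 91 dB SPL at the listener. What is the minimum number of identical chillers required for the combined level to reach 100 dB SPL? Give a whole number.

8

Need L₁ + 10·log₁₀ N ≥ 100, i.e. log₁₀ N ≥ 0.90.
N ≥ 10^(9.0/10) = 7.943, so N = 8.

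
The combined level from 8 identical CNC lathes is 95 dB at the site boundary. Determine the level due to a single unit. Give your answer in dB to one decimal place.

For N identical incoherent sources L_total = L₁ + 10·log₁₀ N, so L₁ = 95 − 10·log₁₀(8) = 95 − 9.031.

86.0 dB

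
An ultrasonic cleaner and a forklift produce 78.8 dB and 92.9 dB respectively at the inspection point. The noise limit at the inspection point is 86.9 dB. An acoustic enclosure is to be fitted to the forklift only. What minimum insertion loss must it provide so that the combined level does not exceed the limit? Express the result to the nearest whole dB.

Everything except the forklift sums to 10^(78.8/10) = 7.586e+07 in linear terms, 78.80 dB.
To meet 86.9 dB overall, the treated forklift may contribute at most 10^(86.9/10) − 7.586e+07 = 4.139e+08, i.e. 86.17 dB.
So the forklift must be reduced from 92.9 to 86.17 dB: IL = 6.73 dB.

7 dB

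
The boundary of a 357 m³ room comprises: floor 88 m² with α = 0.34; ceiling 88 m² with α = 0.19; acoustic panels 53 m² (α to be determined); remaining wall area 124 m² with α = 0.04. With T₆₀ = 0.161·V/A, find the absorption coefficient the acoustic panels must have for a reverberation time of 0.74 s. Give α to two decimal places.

0.49

Required total absorption A = 0.161·357/0.74 = 77.67 m².
Absorption from the other surfaces = 88·0.34 + 88·0.19 + 124·0.04 = 51.60 m², so the acoustic panels must supply 26.07 m² over 53 m².
α = 26.07/53 = 0.492.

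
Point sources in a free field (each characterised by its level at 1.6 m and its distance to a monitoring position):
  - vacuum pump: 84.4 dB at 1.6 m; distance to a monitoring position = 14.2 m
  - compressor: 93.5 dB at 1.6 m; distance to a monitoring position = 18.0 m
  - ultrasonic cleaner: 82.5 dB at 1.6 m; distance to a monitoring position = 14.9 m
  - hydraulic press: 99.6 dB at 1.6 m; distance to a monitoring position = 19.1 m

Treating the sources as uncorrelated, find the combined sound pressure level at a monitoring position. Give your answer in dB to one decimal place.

79.4 dB

First find each source's level at the receiver (point-source: −20·log₁₀(r/r_ref)), then combine on an intensity basis.
vacuum pump: 84.4 − 20·log₁₀(14.2/1.6) = 84.4 − 18.96 = 65.44 dB.
compressor: 93.5 − 20·log₁₀(18.0/1.6) = 93.5 − 21.02 = 72.48 dB.
ultrasonic cleaner: 82.5 − 20·log₁₀(14.9/1.6) = 82.5 − 19.38 = 63.12 dB.
hydraulic press: 99.6 − 20·log₁₀(19.1/1.6) = 99.6 − 21.54 = 78.06 dB.
Σ 10^(L/10) = 8.723e+07 → L_total = 10·log₁₀(8.723e+07) = 79.41 dB.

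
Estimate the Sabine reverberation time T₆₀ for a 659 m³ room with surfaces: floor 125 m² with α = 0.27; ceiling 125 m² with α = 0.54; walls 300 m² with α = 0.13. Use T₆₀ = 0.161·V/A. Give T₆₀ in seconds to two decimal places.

0.76 s

Total absorption A = 125·0.27 + 125·0.54 + 300·0.13 = 140.25 m² sabins.
T₆₀ = 0.161·V/A = 0.161·659/140.25 = 0.756 s.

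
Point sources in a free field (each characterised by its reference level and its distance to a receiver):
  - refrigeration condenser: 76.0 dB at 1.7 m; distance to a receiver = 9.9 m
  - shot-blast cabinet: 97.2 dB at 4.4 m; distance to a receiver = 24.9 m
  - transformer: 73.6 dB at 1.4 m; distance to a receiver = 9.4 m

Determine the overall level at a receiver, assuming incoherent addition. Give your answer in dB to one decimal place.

82.2 dB

First find each source's level at the receiver (point-source: −20·log₁₀(r/r_ref)), then combine on an intensity basis.
refrigeration condenser: 76.0 − 20·log₁₀(9.9/1.7) = 76.0 − 15.30 = 60.70 dB.
shot-blast cabinet: 97.2 − 20·log₁₀(24.9/4.4) = 97.2 − 15.05 = 82.15 dB.
transformer: 73.6 − 20·log₁₀(9.4/1.4) = 73.6 − 16.54 = 57.06 dB.
Σ 10^(L/10) = 1.656e+08 → L_total = 10·log₁₀(1.656e+08) = 82.19 dB.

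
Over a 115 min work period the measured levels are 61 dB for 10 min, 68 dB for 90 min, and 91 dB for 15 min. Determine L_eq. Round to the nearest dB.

82 dB

The energy average is taken in the linear domain: L_eq = 10·log₁₀[(Σ tᵢ·10^(Lᵢ/10))/T], T = 115 min.
Σ tᵢ·10^(Lᵢ/10) = 10·10^(61/10) + 90·10^(68/10) + 15·10^(91/10) = 1.946e+10.
L_eq = 10·log₁₀(1.946e+10/115) = 82.29 dB.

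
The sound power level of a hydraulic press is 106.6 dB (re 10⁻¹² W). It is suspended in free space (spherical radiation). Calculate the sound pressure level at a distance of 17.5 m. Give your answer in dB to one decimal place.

Free-field spherical radiation: L_p = L_w − 10·log₁₀(4π·r²), r = 17.5 m.
4π·r² = 3848 m², 10·log₁₀ of that is 35.853 dB.
L_p = 106.6 − 35.853 = 70.75 dB.

70.7 dB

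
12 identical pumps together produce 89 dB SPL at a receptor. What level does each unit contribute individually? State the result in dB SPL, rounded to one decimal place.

For N identical incoherent sources L_total = L₁ + 10·log₁₀ N, so L₁ = 89 − 10·log₁₀(12) = 89 − 10.792.

78.2 dB SPL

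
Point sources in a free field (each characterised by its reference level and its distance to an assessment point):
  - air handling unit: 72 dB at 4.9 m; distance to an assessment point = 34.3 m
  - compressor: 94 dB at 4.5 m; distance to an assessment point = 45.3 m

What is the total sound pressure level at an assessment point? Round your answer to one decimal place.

74.0 dB

Propagate each source to the receiver with L = L_ref − 20·log₁₀(r/r_ref), then add intensities.
air handling unit: 72 − 20·log₁₀(34.3/4.9) = 72 − 16.90 = 55.10 dB.
compressor: 94 − 20·log₁₀(45.3/4.5) = 94 − 20.06 = 73.94 dB.
Σ 10^(L/10) = 2.511e+07 → L_total = 10·log₁₀(2.511e+07) = 74.00 dB.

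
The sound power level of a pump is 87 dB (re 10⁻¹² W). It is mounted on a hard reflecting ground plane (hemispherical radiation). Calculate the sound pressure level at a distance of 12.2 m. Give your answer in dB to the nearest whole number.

57 dB

The power spreads over a hemisphere of area 2π·r², so L_p = L_w − 10·log₁₀(2π·r²).
2π·r² = 935.2 m², 10·log₁₀ of that is 29.709 dB.
L_p = 87 − 29.709 = 57.29 dB.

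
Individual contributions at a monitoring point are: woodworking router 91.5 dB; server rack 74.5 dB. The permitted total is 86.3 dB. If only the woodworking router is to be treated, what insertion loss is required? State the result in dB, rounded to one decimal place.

5.5 dB

Everything except the woodworking router sums to 10^(74.5/10) = 2.818e+07 in linear terms, 74.50 dB.
To meet 86.3 dB overall, the treated woodworking router may contribute at most 10^(86.3/10) − 2.818e+07 = 3.984e+08, i.e. 86.00 dB.
So the woodworking router must be reduced from 91.5 to 86.00 dB: IL = 5.50 dB.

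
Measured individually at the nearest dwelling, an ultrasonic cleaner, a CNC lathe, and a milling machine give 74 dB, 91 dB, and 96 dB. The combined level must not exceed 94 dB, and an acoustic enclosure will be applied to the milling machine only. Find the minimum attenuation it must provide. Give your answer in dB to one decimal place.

Fixed contribution from the other sources: Σ 10^(L/10) = 10^(74/10) + 10^(91/10) = 1.284e+09 (91.09 dB).
The limit corresponds to 10^(94/10) = 2.512e+09; subtracting the fixed part leaves 1.228e+09 for the milling machine, i.e. 90.89 dB.
Required insertion loss = 96 − 90.89 = 5.11 dB.

5.1 dB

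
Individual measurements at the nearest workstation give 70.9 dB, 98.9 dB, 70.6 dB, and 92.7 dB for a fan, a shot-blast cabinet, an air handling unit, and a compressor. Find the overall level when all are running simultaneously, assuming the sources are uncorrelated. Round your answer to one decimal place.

Incoherent sources combine by intensity addition: L_total = 10·log₁₀(Σ 10^(L_i/10)).
Σ 10^(L/10) = 10^(70.9/10) + 10^(98.9/10) + 10^(70.6/10) + 10^(92.7/10) = 9.648e+09.
L_total = 10·log₁₀(9.648e+09) = 99.84 dB.

99.8 dB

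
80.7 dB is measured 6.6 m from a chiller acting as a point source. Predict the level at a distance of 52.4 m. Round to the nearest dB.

63 dB

Point-source attenuation: ΔL = 20·log₁₀(r₂/r₁) = 20·log₁₀(52.4/6.6) = 17.996 dB.
L₂ = 80.7 − 20·log₁₀(52.4/6.6) = 80.7 − 17.996 = 62.70 dB.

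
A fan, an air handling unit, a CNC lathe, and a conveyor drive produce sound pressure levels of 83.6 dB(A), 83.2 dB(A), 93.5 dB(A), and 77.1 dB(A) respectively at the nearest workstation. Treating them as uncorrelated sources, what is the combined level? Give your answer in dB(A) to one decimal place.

For uncorrelated sources the intensities add, so convert each level to linear form, sum, and take 10·log₁₀ of the total.
Σ 10^(L/10) = 10^(83.6/10) + 10^(83.2/10) + 10^(93.5/10) + 10^(77.1/10) = 2.728e+09.
L_total = 10·log₁₀(2.728e+09) = 94.36 dB(A).

94.4 dB(A)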